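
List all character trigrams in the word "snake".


Word: "snake" (length 5)
Number of trigrams = 5 - 3 + 1 = 3
  Position 0: "sna"
  Position 1: "nak"
  Position 2: "ake"
Trigrams = "sna", "nak", "ake"


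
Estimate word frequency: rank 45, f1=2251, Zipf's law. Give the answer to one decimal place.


Zipf's law: f(r) = f(1) / r
f(1) = 2251
f(45) = 2251 / 45
= 50.0 occurrences


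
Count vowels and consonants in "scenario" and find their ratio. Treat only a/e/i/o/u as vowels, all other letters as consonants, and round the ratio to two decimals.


Word: "scenario"
Vowels (a,e,i,o,u): 4
Consonants: 4
Ratio = 4/4
= 1.00


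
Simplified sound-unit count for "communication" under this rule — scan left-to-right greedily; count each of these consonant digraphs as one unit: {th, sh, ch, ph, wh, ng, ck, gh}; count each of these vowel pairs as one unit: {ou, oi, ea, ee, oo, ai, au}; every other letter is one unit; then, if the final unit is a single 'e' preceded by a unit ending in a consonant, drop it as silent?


Word: "communication" (13 letters)
Left-to-right scan:
  1. 'c' (letter)
  2. 'o' (letter)
  3. 'm' (letter)
  4. 'm' (letter)
  5. 'u' (letter)
  6. 'n' (letter)
  7. 'i' (letter)
  8. 'c' (letter)
  9. 'a' (letter)
  10. 't' (letter)
  11. 'i' (letter)
  12. 'o' (letter)
  13. 'n' (letter)
Units from scan: 13
Sound units = 13 units


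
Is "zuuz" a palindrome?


Word: "zuuz"
Reversed: "zuuz"
Forward == Backward? zuuz == zuuz
Palindrome = Yes


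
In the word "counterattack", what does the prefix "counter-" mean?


Prefix: counter-
As in: counterattack -> counter- + attack
Meaning = against / opposite


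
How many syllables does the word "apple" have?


Word: "apple"
Syllable breakdown: ap / ple
Counting: 2 parts
= 2 syllables


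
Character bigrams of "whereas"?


Word: "whereas" (length 7)
Number of bigrams = 7 - 2 + 1 = 6
  Position 0: "wh"
  Position 1: "he"
  Position 2: "er"
  Position 3: "re"
  Position 4: "ea"
  Position 5: "as"
Bigrams = "wh", "he", "er", "re", "ea", "as"


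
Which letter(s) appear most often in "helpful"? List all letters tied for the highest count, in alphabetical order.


Word: "helpful"
Letter counts:
  'e': 1
  'f': 1
  'h': 1
  'l': 2
  'p': 1
  'u': 1
Maximum count = 2
Most frequent = 'l' (2 times each)


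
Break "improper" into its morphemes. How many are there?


Word: "improper"
Morphemes: im- | proper
Each morpheme carries meaning
= 2 morphemes


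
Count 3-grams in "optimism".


Word: "optimism" (length 8)
Number of 3-grams = length - 3 + 1 = 8 - 3 + 1
= 6


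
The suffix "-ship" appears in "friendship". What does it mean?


Suffix: -ship
As in: friendship -> friend + -ship
Meaning = state / position


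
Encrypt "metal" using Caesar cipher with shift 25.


Word: "metal"
Shift: 25
Each letter → (letter + shift) mod 26:
  'm' (12) + 25 = 11 → 'l'
  'e' (4) + 25 = 3 → 'd'
  't' (19) + 25 = 18 → 's'
  'a' (0) + 25 = 25 → 'z'
  'l' (11) + 25 = 10 → 'k'
Result = "ldszk"


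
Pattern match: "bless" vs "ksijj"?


Pattern of "bless": [0, 1, 2, 3, 3]
Pattern of "ksijj": [0, 1, 2, 3, 3]
Patterns match
Same pattern = Yes


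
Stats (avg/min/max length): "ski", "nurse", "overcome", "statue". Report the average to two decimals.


Lengths: "ski"=3, "nurse"=5, "overcome"=8, "statue"=6
Sum = 22, Count = 4
Average = 22/4 = 5.50
= avg=5.50, min=3, max=8


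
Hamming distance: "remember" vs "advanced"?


Comparing character by character (same length = 8):
  Pos 0: 'r' vs 'a' !=
  Pos 1: 'e' vs 'd' !=
  Pos 2: 'm' vs 'v' !=
  Pos 3: 'e' vs 'a' !=
  Pos 4: 'm' vs 'n' !=
  Pos 5: 'b' vs 'c' !=
  Pos 6: 'e' vs 'e' =
  Pos 7: 'r' vs 'd' !=
Hamming distance = 7


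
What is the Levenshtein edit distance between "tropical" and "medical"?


Word 1: "tropical" (length 8)
Word 2: "medical" (length 7)
One optimal edit sequence (insert/delete/substitute each cost 1):
  1. delete 't'  (+1)
  2. substitute 'r' -> 'm'  (+1)
  3. substitute 'o' -> 'e'  (+1)
  4. substitute 'p' -> 'd'  (+1)
  5. keep 'i'
  6. keep 'c'
  7. keep 'a'
  8. keep 'l'
Total edit operations: 4
Edit distance = 4


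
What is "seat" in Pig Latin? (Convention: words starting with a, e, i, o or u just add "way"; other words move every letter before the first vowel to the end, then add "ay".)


Word: "seat"
Starts with consonant(s) → move to end, add 'ay'
Consonant cluster: "s"
Pig Latin = "eatsay"


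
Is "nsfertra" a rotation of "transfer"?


Word: "transfer", Candidate: "nsfertra"
Method: check if candidate is substring of word+word
"transfertransfer" contains "nsfertra"? Yes
Is rotation = Yes


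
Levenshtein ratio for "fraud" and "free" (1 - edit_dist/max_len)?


Word 1: "fraud" (length 5)
Word 2: "free" (length 4)
One optimal edit sequence:
  1. keep 'f'
  2. keep 'r'
  3. delete 'a'  (+1)
  4. substitute 'u' -> 'e'  (+1)
  5. substitute 'd' -> 'e'  (+1)
Edit distance = 3
Max length = max(5, 4) = 5
Similarity = 1 - 3/5
= 0.4000


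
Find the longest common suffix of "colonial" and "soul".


Word 1: "colonial"
Word 2: "soul"
Comparing from end:
  Pos -1: 'l' == 'l'
  Pos -2: 'a' != 'u' (stop)
LCS = "l" (length 1)


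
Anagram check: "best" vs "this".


Word 1: "best" → sorted: best
Word 2: "this" → sorted: hist
Same letters? best != hist
Anagram = No


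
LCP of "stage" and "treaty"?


Word 1: "stage"
Word 2: "treaty"
Comparing from start:
  Pos 0: 's' != 't' (stop)
LCP = "" (length 0)


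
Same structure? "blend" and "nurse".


Pattern of "blend": [0, 1, 2, 3, 4]
Pattern of "nurse": [0, 1, 2, 3, 4]
Patterns match
Same pattern = Yes


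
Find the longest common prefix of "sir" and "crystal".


Word 1: "sir"
Word 2: "crystal"
Comparing from start:
  Pos 0: 's' != 'c' (stop)
LCP = "" (length 0)


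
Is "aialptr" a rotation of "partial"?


Word: "partial", Candidate: "aialptr"
Method: check if candidate is substring of word+word
"partialpartial" contains "aialptr"? No
Is rotation = No


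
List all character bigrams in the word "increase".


Word: "increase" (length 8)
Number of bigrams = 8 - 2 + 1 = 7
  Position 0: "in"
  Position 1: "nc"
  Position 2: "cr"
  Position 3: "re"
  Position 4: "ea"
  Position 5: "as"
  Position 6: "se"
Bigrams = "in", "nc", "cr", "re", "ea", "as", "se"


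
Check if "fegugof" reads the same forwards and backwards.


Word: "fegugof"
Reversed: "fogugef"
Forward == Backward? fegugof != fogugef
Palindrome = No


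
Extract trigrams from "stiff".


Word: "stiff" (length 5)
Number of trigrams = 5 - 3 + 1 = 3
  Position 0: "sti"
  Position 1: "tif"
  Position 2: "iff"
Trigrams = "sti", "tif", "iff"


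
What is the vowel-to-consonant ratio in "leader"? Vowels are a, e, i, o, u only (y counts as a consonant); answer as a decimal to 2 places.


Word: "leader"
Vowels (a,e,i,o,u): 3
Consonants: 3
Ratio = 3/3
= 1.00


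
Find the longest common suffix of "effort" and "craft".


Word 1: "effort"
Word 2: "craft"
Comparing from end:
  Pos -1: 't' == 't'
  Pos -2: 'r' != 'f' (stop)
LCS = "t" (length 1)


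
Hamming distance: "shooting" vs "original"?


Comparing character by character (same length = 8):
  Pos 0: 's' vs 'o' !=
  Pos 1: 'h' vs 'r' !=
  Pos 2: 'o' vs 'i' !=
  Pos 3: 'o' vs 'g' !=
  Pos 4: 't' vs 'i' !=
  Pos 5: 'i' vs 'n' !=
  Pos 6: 'n' vs 'a' !=
  Pos 7: 'g' vs 'l' !=
Hamming distance = 8


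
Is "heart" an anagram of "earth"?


Word 1: "earth" → sorted: aehrt
Word 2: "heart" → sorted: aehrt
Same letters? aehrt == aehrt
Anagram = Yes


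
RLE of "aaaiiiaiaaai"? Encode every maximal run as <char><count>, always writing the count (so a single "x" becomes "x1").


String: "aaaiiiaiaaai"
Scanning for consecutive runs:
  'a' x 3
  'i' x 3
  'a' x 1
  'i' x 1
  'a' x 3
  'i' x 1
RLE = "a3i3a1i1a3i1"


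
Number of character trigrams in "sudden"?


Word: "sudden" (length 6)
Number of 3-grams = length - 3 + 1 = 6 - 3 + 1
= 4


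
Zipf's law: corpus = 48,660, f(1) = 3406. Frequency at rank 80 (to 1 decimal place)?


Zipf's law: f(r) = f(1) / r
f(1) = 3406
f(80) = 3406 / 80
= 42.6 occurrences


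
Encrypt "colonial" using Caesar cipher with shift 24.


Word: "colonial"
Shift: 24
Each letter → (letter + shift) mod 26:
  'c' (2) + 24 = 0 → 'a'
  'o' (14) + 24 = 12 → 'm'
  'l' (11) + 24 = 9 → 'j'
  'o' (14) + 24 = 12 → 'm'
  'n' (13) + 24 = 11 → 'l'
  'i' (8) + 24 = 6 → 'g'
  'a' (0) + 24 = 24 → 'y'
  'l' (11) + 24 = 9 → 'j'
Result = "amjmlgyj"


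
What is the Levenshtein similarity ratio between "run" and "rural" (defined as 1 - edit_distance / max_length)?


Word 1: "run" (length 3)
Word 2: "rural" (length 5)
One optimal edit sequence:
  1. keep 'r'
  2. keep 'u'
  3. insert 'r'  (+1)
  4. insert 'a'  (+1)
  5. substitute 'n' -> 'l'  (+1)
Edit distance = 3
Max length = max(3, 5) = 5
Similarity = 1 - 3/5
= 0.4000


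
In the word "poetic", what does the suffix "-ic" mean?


Suffix: -ic
Example: poetic (poet + -ic)
Meaning = relating to


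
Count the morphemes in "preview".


Word: "preview"
Morphemes: pre- | view
Each morpheme carries meaning
= 2 morphemes


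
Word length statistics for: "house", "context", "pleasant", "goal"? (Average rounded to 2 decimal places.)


Lengths: "house"=5, "context"=7, "pleasant"=8, "goal"=4
Sum = 24, Count = 4
Average = 24/4 = 6.00
= avg=6.00, min=4, max=8


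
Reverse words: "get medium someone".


Original: "get medium someone"
Words (1..n): get | medium | someone
Reversed (n..1): someone | medium | get
Result = "someone medium get"


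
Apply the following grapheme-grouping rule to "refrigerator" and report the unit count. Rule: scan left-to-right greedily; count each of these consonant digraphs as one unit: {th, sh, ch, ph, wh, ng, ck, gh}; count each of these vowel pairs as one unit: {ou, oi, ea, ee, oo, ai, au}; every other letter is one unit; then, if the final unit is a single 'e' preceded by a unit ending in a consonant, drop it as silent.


Word: "refrigerator" (12 letters)
Left-to-right scan:
  [1] 'r' (letter)
  [2] 'e' (letter)
  [3] 'f' (letter)
  [4] 'r' (letter)
  [5] 'i' (letter)
  [6] 'g' (letter)
  [7] 'e' (letter)
  [8] 'r' (letter)
  [9] 'a' (letter)
  [10] 't' (letter)
  [11] 'o' (letter)
  [12] 'r' (letter)
Units from scan: 12
Sound units = 12 units


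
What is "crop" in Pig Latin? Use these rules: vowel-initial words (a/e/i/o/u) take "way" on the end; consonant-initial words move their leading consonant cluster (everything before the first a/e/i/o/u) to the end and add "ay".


Word: "crop"
Starts with consonant(s) → move to end, add 'ay'
Consonant cluster: "cr"
Pig Latin = "opcray"


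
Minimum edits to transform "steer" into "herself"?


Word 1: "steer" (length 5)
Word 2: "herself" (length 7)
One optimal edit sequence (insert/delete/substitute each cost 1):
  1. insert 'h'  (+1)
  2. insert 'e'  (+1)
  3. substitute 's' -> 'r'  (+1)
  4. substitute 't' -> 's'  (+1)
  5. keep 'e'
  6. substitute 'e' -> 'l'  (+1)
  7. substitute 'r' -> 'f'  (+1)
Total edit operations: 6
Edit distance = 6


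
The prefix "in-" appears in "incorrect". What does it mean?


Prefix: in-
Example: incorrect (in- + correct)
Meaning = not / into


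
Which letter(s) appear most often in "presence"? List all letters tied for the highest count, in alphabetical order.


Word: "presence"
Letter counts:
  'c': 1
  'e': 3
  'n': 1
  'p': 1
  'r': 1
  's': 1
Maximum count = 3
Most frequent = 'e' (3 times each)


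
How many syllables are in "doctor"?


Word: "doctor"
Syllable breakdown: doc · tor
Counting: 2 parts
= 2 syllables


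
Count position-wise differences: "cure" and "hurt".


Comparing character by character (same length = 4):
  Pos 0: 'c' vs 'h' !=
  Pos 1: 'u' vs 'u' =
  Pos 2: 'r' vs 'r' =
  Pos 3: 'e' vs 't' !=
Hamming distance = 2


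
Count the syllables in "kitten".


Word: "kitten"
Syllable breakdown: kit / ten
Counting: 2 parts
= 2 syllables


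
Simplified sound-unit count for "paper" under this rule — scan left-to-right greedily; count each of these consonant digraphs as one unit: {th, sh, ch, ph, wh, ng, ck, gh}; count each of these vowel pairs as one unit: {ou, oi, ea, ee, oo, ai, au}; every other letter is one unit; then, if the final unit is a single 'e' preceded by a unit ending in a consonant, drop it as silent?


Word: "paper" (5 letters)
Left-to-right scan:
  1. 'p' (letter)
  2. 'a' (letter)
  3. 'p' (letter)
  4. 'e' (letter)
  5. 'r' (letter)
Units from scan: 5
Sound units = 5 units


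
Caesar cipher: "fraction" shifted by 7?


Word: "fraction"
Shift: 7
Each letter → (letter + shift) mod 26:
  'f' (5) + 7 = 12 → 'm'
  'r' (17) + 7 = 24 → 'y'
  'a' (0) + 7 = 7 → 'h'
  'c' (2) + 7 = 9 → 'j'
  't' (19) + 7 = 0 → 'a'
  'i' (8) + 7 = 15 → 'p'
  'o' (14) + 7 = 21 → 'v'
  'n' (13) + 7 = 20 → 'u'
Result = "myhjapvu"


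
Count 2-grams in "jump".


Word: "jump" (length 4)
Number of 2-grams = length - 2 + 1 = 4 - 2 + 1
= 3


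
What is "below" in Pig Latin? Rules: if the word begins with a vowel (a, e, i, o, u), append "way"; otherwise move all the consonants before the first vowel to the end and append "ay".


Word: "below"
Starts with consonant(s) → move to end, add 'ay'
Consonant cluster: "b"
Pig Latin = "elowbay"


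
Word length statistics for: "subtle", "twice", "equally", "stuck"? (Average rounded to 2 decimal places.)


Lengths: "subtle"=6, "twice"=5, "equally"=7, "stuck"=5
Sum = 23, Count = 4
Average = 23/4 = 5.75
= avg=5.75, min=5, max=7


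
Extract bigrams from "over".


Word: "over" (length 4)
Number of bigrams = 4 - 2 + 1 = 3
  Position 0: "ov"
  Position 1: "ve"
  Position 2: "er"
Bigrams = "ov", "ve", "er"


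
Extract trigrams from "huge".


Word: "huge" (length 4)
Number of trigrams = 4 - 3 + 1 = 2
  Position 0: "hug"
  Position 1: "uge"
Trigrams = "hug", "uge"


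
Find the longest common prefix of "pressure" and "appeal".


Word 1: "pressure"
Word 2: "appeal"
Comparing from start:
  Pos 0: 'p' != 'a' (stop)
LCP = "" (length 0)


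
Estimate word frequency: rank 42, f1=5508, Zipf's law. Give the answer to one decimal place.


Zipf's law: f(r) = f(1) / r
f(1) = 5508
f(42) = 5508 / 42
= 131.1 occurrences


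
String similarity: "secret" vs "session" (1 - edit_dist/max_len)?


Word 1: "secret" (length 6)
Word 2: "session" (length 7)
One optimal edit sequence:
  1. keep 's'
  2. keep 'e'
  3. insert 's'  (+1)
  4. substitute 'c' -> 's'  (+1)
  5. substitute 'r' -> 'i'  (+1)
  6. substitute 'e' -> 'o'  (+1)
  7. substitute 't' -> 'n'  (+1)
Edit distance = 5
Max length = max(6, 7) = 7
Similarity = 1 - 5/7
= 0.2857


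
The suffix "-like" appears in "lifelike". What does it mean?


Suffix: -like
Example: lifelike = life + -like
Meaning = resembling


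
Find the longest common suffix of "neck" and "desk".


Word 1: "neck"
Word 2: "desk"
Comparing from end:
  Pos -1: 'k' == 'k'
  Pos -2: 'c' != 's' (stop)
LCS = "k" (length 1)


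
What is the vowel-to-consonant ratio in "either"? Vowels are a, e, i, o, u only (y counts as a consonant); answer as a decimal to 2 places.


Word: "either"
Vowels (a,e,i,o,u): 3
Consonants: 3
Ratio = 3/3
= 1.00


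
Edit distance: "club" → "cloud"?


Word 1: "club" (length 4)
Word 2: "cloud" (length 5)
One optimal edit sequence (insert/delete/substitute each cost 1):
  1. keep 'c'
  2. keep 'l'
  3. insert 'o'  (+1)
  4. keep 'u'
  5. substitute 'b' -> 'd'  (+1)
Total edit operations: 2
Edit distance = 2


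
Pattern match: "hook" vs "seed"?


Pattern of "hook": [0, 1, 1, 2]
Pattern of "seed": [0, 1, 1, 2]
Patterns match
Same pattern = Yes


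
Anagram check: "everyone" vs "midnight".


Word 1: "everyone" → sorted: eeenorvy
Word 2: "midnight" → sorted: dghiimnt
Same letters? eeenorvy != dghiimnt
Anagram = No


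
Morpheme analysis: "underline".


Word: "underline"
Morphemes: under- + line
Each morpheme carries meaning
= 2 morphemes


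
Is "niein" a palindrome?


Word: "niein"
Reversed: "niein"
Forward == Backward? niein == niein
Palindrome = Yes


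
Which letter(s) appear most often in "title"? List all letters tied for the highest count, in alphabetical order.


Word: "title"
Letter counts:
  'e': 1
  'i': 1
  'l': 1
  't': 2
Maximum count = 2
Most frequent = 't' (2 times each)


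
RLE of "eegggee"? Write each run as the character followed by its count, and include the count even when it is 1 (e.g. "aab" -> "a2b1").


String: "eegggee"
Scanning for consecutive runs:
  'e' x 2
  'g' x 3
  'e' x 2
RLE = "e2g3e2"


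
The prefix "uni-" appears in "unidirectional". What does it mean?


Prefix: uni-
Example: unidirectional = uni- + directional
Meaning = one


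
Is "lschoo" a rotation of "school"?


Word: "school", Candidate: "lschoo"
Method: check if candidate is substring of word+word
"schoolschool" contains "lschoo"? Yes
Is rotation = Yes


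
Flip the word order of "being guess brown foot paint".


Original: "being guess brown foot paint"
Words (1..n): being | guess | brown | foot | paint
Reversed (n..1): paint | foot | brown | guess | being
Result = "paint foot brown guess being"


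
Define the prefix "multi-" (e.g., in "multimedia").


Prefix: multi-
Example: multimedia (multi- + media)
Meaning = many


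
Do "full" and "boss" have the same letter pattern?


Pattern of "full": [0, 1, 2, 2]
Pattern of "boss": [0, 1, 2, 2]
Patterns match
Same pattern = Yes


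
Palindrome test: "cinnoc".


Word: "cinnoc"
Reversed: "connic"
Forward == Backward? cinnoc != connic
Palindrome = No


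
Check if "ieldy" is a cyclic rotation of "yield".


Word: "yield", Candidate: "ieldy"
Method: check if candidate is substring of word+word
"yieldyield" contains "ieldy"? Yes
Is rotation = Yes


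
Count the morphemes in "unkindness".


Word: "unkindness"
Morphemes: un- | kind | -ness
Each morpheme carries meaning
= 3 morphemes


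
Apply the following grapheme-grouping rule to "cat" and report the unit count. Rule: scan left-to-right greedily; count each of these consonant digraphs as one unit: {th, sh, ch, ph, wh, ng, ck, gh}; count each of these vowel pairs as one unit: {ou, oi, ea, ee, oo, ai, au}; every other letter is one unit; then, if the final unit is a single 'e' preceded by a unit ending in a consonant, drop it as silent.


Word: "cat" (3 letters)
Left-to-right scan:
  (1) 'c' (letter)
  (2) 'a' (letter)
  (3) 't' (letter)
Units from scan: 3
Sound units = 3 units


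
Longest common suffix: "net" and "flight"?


Word 1: "net"
Word 2: "flight"
Comparing from end:
  Pos -1: 't' == 't'
  Pos -2: 'e' != 'h' (stop)
LCS = "t" (length 1)


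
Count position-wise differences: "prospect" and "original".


Comparing character by character (same length = 8):
  Pos 0: 'p' vs 'o' !=
  Pos 1: 'r' vs 'r' =
  Pos 2: 'o' vs 'i' !=
  Pos 3: 's' vs 'g' !=
  Pos 4: 'p' vs 'i' !=
  Pos 5: 'e' vs 'n' !=
  Pos 6: 'c' vs 'a' !=
  Pos 7: 't' vs 'l' !=
Hamming distance = 7


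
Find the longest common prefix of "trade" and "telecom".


Word 1: "trade"
Word 2: "telecom"
Comparing from start:
  Pos 0: 't' == 't'
  Pos 1: 'r' != 'e' (stop)
LCP = "t" (length 1)


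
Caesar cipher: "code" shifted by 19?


Word: "code"
Shift: 19
Each letter → (letter + shift) mod 26:
  'c' (2) + 19 = 21 → 'v'
  'o' (14) + 19 = 7 → 'h'
  'd' (3) + 19 = 22 → 'w'
  'e' (4) + 19 = 23 → 'x'
Result = "vhwx"


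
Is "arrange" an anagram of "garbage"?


Word 1: "garbage" → sorted: aabeggr
Word 2: "arrange" → sorted: aaegnrr
Same letters? aabeggr != aaegnrr
Anagram = No


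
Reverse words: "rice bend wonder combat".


Original: "rice bend wonder combat"
Words (1..n): rice | bend | wonder | combat
Reversed (n..1): combat | wonder | bend | rice
Result = "combat wonder bend rice"


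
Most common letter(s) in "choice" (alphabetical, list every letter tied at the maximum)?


Word: "choice"
Letter counts:
  'c': 2
  'e': 1
  'h': 1
  'i': 1
  'o': 1
Maximum count = 2
Most frequent = 'c' (2 times each)


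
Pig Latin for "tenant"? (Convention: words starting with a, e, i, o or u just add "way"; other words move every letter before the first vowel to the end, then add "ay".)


Word: "tenant"
Starts with consonant(s) → move to end, add 'ay'
Consonant cluster: "t"
Pig Latin = "enanttay"


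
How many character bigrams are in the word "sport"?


Word: "sport" (length 5)
Number of 2-grams = length - 2 + 1 = 5 - 2 + 1
= 4


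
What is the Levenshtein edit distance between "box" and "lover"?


Word 1: "box" (length 3)
Word 2: "lover" (length 5)
One optimal edit sequence (insert/delete/substitute each cost 1):
  1. substitute 'b' -> 'l'  (+1)
  2. keep 'o'
  3. insert 'v'  (+1)
  4. insert 'e'  (+1)
  5. substitute 'x' -> 'r'  (+1)
Total edit operations: 4
Edit distance = 4


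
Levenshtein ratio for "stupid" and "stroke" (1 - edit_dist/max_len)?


Word 1: "stupid" (length 6)
Word 2: "stroke" (length 6)
One optimal edit sequence:
  1. keep 's'
  2. keep 't'
  3. substitute 'u' -> 'r'  (+1)
  4. substitute 'p' -> 'o'  (+1)
  5. substitute 'i' -> 'k'  (+1)
  6. substitute 'd' -> 'e'  (+1)
Edit distance = 4
Max length = max(6, 6) = 6
Similarity = 1 - 4/6
= 0.3333


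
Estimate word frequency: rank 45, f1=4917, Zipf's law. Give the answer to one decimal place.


Zipf's law: f(r) = f(1) / r
f(1) = 4917
f(45) = 4917 / 45
= 109.3 occurrences


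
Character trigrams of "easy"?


Word: "easy" (length 4)
Number of trigrams = 4 - 3 + 1 = 2
  Position 0: "eas"
  Position 1: "asy"
Trigrams = "eas", "asy"


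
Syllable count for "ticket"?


Word: "ticket"
Syllable breakdown: tick · et
Counting: 2 parts
= 2 syllables


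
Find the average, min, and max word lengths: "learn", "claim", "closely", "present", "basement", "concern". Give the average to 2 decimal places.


Lengths: "learn"=5, "claim"=5, "closely"=7, "present"=7, "basement"=8, "concern"=7
Sum = 39, Count = 6
Average = 39/6 = 6.50
= avg=6.50, min=5, max=8


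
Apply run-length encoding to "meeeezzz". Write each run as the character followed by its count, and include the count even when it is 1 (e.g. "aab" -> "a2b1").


String: "meeeezzz"
Scanning for consecutive runs:
  'm' x 1
  'e' x 4
  'z' x 3
RLE = "m1e4z3"


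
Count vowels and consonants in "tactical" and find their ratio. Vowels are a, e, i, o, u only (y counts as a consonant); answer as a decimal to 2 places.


Word: "tactical"
Vowels (a,e,i,o,u): 3
Consonants: 5
Ratio = 3/5
= 0.60


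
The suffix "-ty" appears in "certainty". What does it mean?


Suffix: -ty
Example: certainty = certain + -ty
Meaning = quality of


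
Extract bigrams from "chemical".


Word: "chemical" (length 8)
Number of bigrams = 8 - 2 + 1 = 7
  Position 0: "ch"
  Position 1: "he"
  Position 2: "em"
  Position 3: "mi"
  Position 4: "ic"
  Position 5: "ca"
  Position 6: "al"
Bigrams = "ch", "he", "em", "mi", "ic", "ca", "al"


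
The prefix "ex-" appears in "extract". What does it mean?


Prefix: ex-
Example: extract (ex- + tract)
Meaning = out / former


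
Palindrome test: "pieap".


Word: "pieap"
Reversed: "paeip"
Forward == Backward? pieap != paeip
Palindrome = No


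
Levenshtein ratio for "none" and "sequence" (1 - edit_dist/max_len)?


Word 1: "none" (length 4)
Word 2: "sequence" (length 8)
One optimal edit sequence:
  1. insert 's'  (+1)
  2. insert 'e'  (+1)
  3. insert 'q'  (+1)
  4. substitute 'n' -> 'u'  (+1)
  5. substitute 'o' -> 'e'  (+1)
  6. keep 'n'
  7. insert 'c'  (+1)
  8. keep 'e'
Edit distance = 6
Max length = max(4, 8) = 8
Similarity = 1 - 6/8
= 0.2500


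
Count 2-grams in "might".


Word: "might" (length 5)
Number of 2-grams = length - 2 + 1 = 5 - 2 + 1
= 4


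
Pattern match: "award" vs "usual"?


Pattern of "award": [0, 1, 0, 2, 3]
Pattern of "usual": [0, 1, 0, 2, 3]
Patterns match
Same pattern = Yes


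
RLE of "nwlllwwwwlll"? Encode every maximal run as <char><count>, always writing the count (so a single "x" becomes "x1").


String: "nwlllwwwwlll"
Scanning for consecutive runs:
  'n' x 1
  'w' x 1
  'l' x 3
  'w' x 4
  'l' x 3
RLE = "n1w1l3w4l3"


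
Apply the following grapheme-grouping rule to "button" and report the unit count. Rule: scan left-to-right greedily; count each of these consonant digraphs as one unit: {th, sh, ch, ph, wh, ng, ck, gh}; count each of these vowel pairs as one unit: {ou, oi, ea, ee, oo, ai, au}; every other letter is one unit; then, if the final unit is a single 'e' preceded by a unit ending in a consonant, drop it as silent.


Word: "button" (6 letters)
Left-to-right scan:
  [1] 'b' (letter)
  [2] 'u' (letter)
  [3] 't' (letter)
  [4] 't' (letter)
  [5] 'o' (letter)
  [6] 'n' (letter)
Units from scan: 6
Sound units = 6 units


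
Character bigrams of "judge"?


Word: "judge" (length 5)
Number of bigrams = 5 - 2 + 1 = 4
  Position 0: "ju"
  Position 1: "ud"
  Position 2: "dg"
  Position 3: "ge"
Bigrams = "ju", "ud", "dg", "ge"


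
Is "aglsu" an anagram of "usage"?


Word 1: "usage" → sorted: aegsu
Word 2: "aglsu" → sorted: aglsu
Same letters? aegsu != aglsu
Anagram = No


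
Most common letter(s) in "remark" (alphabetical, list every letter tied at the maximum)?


Word: "remark"
Letter counts:
  'a': 1
  'e': 1
  'k': 1
  'm': 1
  'r': 2
Maximum count = 2
Most frequent = 'r' (2 times each)


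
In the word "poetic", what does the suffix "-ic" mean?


Suffix: -ic
Example: poetic (poet + -ic)
Meaning = relating to


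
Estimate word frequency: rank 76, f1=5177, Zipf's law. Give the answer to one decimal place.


Zipf's law: f(r) = f(1) / r
f(1) = 5177
f(76) = 5177 / 76
= 68.1 occurrences


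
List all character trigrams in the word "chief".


Word: "chief" (length 5)
Number of trigrams = 5 - 3 + 1 = 3
  Position 0: "chi"
  Position 1: "hie"
  Position 2: "ief"
Trigrams = "chi", "hie", "ief"


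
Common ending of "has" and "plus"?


Word 1: "has"
Word 2: "plus"
Comparing from end:
  Pos -1: 's' == 's'
  Pos -2: 'a' != 'u' (stop)
LCS = "s" (length 1)


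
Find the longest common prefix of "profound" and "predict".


Word 1: "profound"
Word 2: "predict"
Comparing from start:
  Pos 0: 'p' == 'p'
  Pos 1: 'r' == 'r'
  Pos 2: 'o' != 'e' (stop)
LCP = "pr" (length 2)


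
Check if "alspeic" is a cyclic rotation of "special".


Word: "special", Candidate: "alspeic"
Method: check if candidate is substring of word+word
"specialspecial" contains "alspeic"? No
Is rotation = No


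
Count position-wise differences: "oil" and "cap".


Comparing character by character (same length = 3):
  Pos 0: 'o' vs 'c' !=
  Pos 1: 'i' vs 'a' !=
  Pos 2: 'l' vs 'p' !=
Hamming distance = 3


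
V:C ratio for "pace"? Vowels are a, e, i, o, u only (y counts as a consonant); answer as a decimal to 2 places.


Word: "pace"
Vowels (a,e,i,o,u): 2
Consonants: 2
Ratio = 2/2
= 1.00


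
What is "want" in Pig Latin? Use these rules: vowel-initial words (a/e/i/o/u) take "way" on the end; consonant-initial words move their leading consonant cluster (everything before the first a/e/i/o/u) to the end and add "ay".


Word: "want"
Starts with consonant(s) → move to end, add 'ay'
Consonant cluster: "w"
Pig Latin = "antway"


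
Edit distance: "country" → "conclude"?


Word 1: "country" (length 7)
Word 2: "conclude" (length 8)
One optimal edit sequence (insert/delete/substitute each cost 1):
  1. keep 'c'
  2. keep 'o'
  3. insert 'n'  (+1)
  4. substitute 'u' -> 'c'  (+1)
  5. substitute 'n' -> 'l'  (+1)
  6. substitute 't' -> 'u'  (+1)
  7. substitute 'r' -> 'd'  (+1)
  8. substitute 'y' -> 'e'  (+1)
Total edit operations: 6
Edit distance = 6


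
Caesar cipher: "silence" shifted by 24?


Word: "silence"
Shift: 24
Each letter → (letter + shift) mod 26:
  's' (18) + 24 = 16 → 'q'
  'i' (8) + 24 = 6 → 'g'
  'l' (11) + 24 = 9 → 'j'
  'e' (4) + 24 = 2 → 'c'
  'n' (13) + 24 = 11 → 'l'
  'c' (2) + 24 = 0 → 'a'
  'e' (4) + 24 = 2 → 'c'
Result = "qgjclac"


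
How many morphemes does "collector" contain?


Word: "collector"
Morphemes: collect | -or
Each morpheme carries meaning
= 2 morphemes


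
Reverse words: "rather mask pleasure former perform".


Original: "rather mask pleasure former perform"
Words (1..n): rather | mask | pleasure | former | perform
Reversed (n..1): perform | former | pleasure | mask | rather
Result = "perform former pleasure mask rather"


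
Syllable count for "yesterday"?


Word: "yesterday"
Syllable breakdown: yes · ter · day
Counting: 3 parts
= 3 syllables


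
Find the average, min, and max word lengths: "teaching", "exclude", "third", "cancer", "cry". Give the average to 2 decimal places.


Lengths: "teaching"=8, "exclude"=7, "third"=5, "cancer"=6, "cry"=3
Sum = 29, Count = 5
Average = 29/5 = 5.80
= avg=5.80, min=3, max=8


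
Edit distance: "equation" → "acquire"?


Word 1: "equation" (length 8)
Word 2: "acquire" (length 7)
One optimal edit sequence (insert/delete/substitute each cost 1):
  1. insert 'a'  (+1)
  2. substitute 'e' -> 'c'  (+1)
  3. keep 'q'
  4. keep 'u'
  5. delete 'a'  (+1)
  6. delete 't'  (+1)
  7. keep 'i'
  8. substitute 'o' -> 'r'  (+1)
  9. substitute 'n' -> 'e'  (+1)
Total edit operations: 6
Edit distance = 6


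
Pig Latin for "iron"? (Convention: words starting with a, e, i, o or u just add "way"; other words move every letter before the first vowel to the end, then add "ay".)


Word: "iron"
Starts with vowel → add 'way'
Pig Latin = "ironway"


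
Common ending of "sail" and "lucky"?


Word 1: "sail"
Word 2: "lucky"
Comparing from end:
  Pos -1: 'l' != 'y' (stop)
LCS = "" (length 0)


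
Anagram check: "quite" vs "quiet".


Word 1: "quite" → sorted: eiqtu
Word 2: "quiet" → sorted: eiqtu
Same letters? eiqtu == eiqtu
Anagram = Yes


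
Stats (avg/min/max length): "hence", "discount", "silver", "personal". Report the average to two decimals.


Lengths: "hence"=5, "discount"=8, "silver"=6, "personal"=8
Sum = 27, Count = 4
Average = 27/4 = 6.75
= avg=6.75, min=5, max=8


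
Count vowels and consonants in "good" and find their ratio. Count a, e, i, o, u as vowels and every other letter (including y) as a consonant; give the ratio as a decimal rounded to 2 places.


Word: "good"
Vowels (a,e,i,o,u): 2
Consonants: 2
Ratio = 2/2
= 1.00


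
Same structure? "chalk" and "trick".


Pattern of "chalk": [0, 1, 2, 3, 4]
Pattern of "trick": [0, 1, 2, 3, 4]
Patterns match
Same pattern = Yes


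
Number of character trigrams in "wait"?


Word: "wait" (length 4)
Number of 3-grams = length - 3 + 1 = 4 - 3 + 1
= 2


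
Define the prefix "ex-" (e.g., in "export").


Prefix: ex-
As in: export -> ex- + port
Meaning = out / former


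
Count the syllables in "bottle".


Word: "bottle"
Syllable breakdown: bot · tle
Counting: 2 parts
= 2 syllables


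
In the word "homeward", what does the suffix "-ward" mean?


Suffix: -ward
Example: homeward = home + -ward
Meaning = in the direction of


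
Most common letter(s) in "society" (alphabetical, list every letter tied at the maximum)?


Word: "society"
Letter counts:
  'c': 1
  'e': 1
  'i': 1
  'o': 1
  's': 1
  't': 1
  'y': 1
Maximum count = 1
Most frequent = 'c', 'e', 'i', 'o', 's', 't', 'y' (1 time each)


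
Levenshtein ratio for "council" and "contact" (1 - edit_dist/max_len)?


Word 1: "council" (length 7)
Word 2: "contact" (length 7)
One optimal edit sequence:
  1. keep 'c'
  2. keep 'o'
  3. substitute 'u' -> 'n'  (+1)
  4. substitute 'n' -> 't'  (+1)
  5. substitute 'c' -> 'a'  (+1)
  6. substitute 'i' -> 'c'  (+1)
  7. substitute 'l' -> 't'  (+1)
Edit distance = 5
Max length = max(7, 7) = 7
Similarity = 1 - 5/7
= 0.2857


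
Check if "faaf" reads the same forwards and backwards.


Word: "faaf"
Reversed: "faaf"
Forward == Backward? faaf == faaf
Palindrome = Yes


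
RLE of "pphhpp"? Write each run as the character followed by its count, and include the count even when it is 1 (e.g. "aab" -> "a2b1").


String: "pphhpp"
Scanning for consecutive runs:
  'p' x 2
  'h' x 2
  'p' x 2
RLE = "p2h2p2"


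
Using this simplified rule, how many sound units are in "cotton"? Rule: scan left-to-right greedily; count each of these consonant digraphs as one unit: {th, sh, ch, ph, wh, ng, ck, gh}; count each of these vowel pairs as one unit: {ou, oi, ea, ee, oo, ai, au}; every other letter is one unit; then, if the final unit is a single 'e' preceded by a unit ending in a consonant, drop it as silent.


Word: "cotton" (6 letters)
Left-to-right scan:
  (1) 'c' (letter)
  (2) 'o' (letter)
  (3) 't' (letter)
  (4) 't' (letter)
  (5) 'o' (letter)
  (6) 'n' (letter)
Units from scan: 6
Sound units = 6 units


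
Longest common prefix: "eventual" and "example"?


Word 1: "eventual"
Word 2: "example"
Comparing from start:
  Pos 0: 'e' == 'e'
  Pos 1: 'v' != 'x' (stop)
LCP = "e" (length 1)


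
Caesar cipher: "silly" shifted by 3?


Word: "silly"
Shift: 3
Each letter → (letter + shift) mod 26:
  's' (18) + 3 = 21 → 'v'
  'i' (8) + 3 = 11 → 'l'
  'l' (11) + 3 = 14 → 'o'
  'l' (11) + 3 = 14 → 'o'
  'y' (24) + 3 = 1 → 'b'
Result = "vloob"


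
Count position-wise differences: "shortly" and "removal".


Comparing character by character (same length = 7):
  Pos 0: 's' vs 'r' !=
  Pos 1: 'h' vs 'e' !=
  Pos 2: 'o' vs 'm' !=
  Pos 3: 'r' vs 'o' !=
  Pos 4: 't' vs 'v' !=
  Pos 5: 'l' vs 'a' !=
  Pos 6: 'y' vs 'l' !=
Hamming distance = 7


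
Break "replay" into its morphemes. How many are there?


Word: "replay"
Morphemes: re- / play
Each morpheme carries meaning
= 2 morphemes


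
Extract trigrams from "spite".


Word: "spite" (length 5)
Number of trigrams = 5 - 3 + 1 = 3
  Position 0: "spi"
  Position 1: "pit"
  Position 2: "ite"
Trigrams = "spi", "pit", "ite"


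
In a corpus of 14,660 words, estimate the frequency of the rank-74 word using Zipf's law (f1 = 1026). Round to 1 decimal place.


Zipf's law: f(r) = f(1) / r
f(1) = 1026
f(74) = 1026 / 74
= 13.9 occurrences


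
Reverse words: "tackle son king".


Original: "tackle son king"
Words (1..n): tackle | son | king
Reversed (n..1): king | son | tackle
Result = "king son tackle"


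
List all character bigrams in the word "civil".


Word: "civil" (length 5)
Number of bigrams = 5 - 2 + 1 = 4
  Position 0: "ci"
  Position 1: "iv"
  Position 2: "vi"
  Position 3: "il"
Bigrams = "ci", "iv", "vi", "il"


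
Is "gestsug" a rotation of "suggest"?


Word: "suggest", Candidate: "gestsug"
Method: check if candidate is substring of word+word
"suggestsuggest" contains "gestsug"? Yes
Is rotation = Yes


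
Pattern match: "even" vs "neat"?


Pattern of "even": [0, 1, 0, 2]
Pattern of "neat": [0, 1, 2, 3]
Patterns do not match
Same pattern = No


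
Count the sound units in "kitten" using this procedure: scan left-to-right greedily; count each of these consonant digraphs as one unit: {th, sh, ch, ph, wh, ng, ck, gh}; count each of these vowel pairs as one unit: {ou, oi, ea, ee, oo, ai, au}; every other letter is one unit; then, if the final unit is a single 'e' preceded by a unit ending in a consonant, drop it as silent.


Word: "kitten" (6 letters)
Left-to-right scan:
  1. 'k' (letter)
  2. 'i' (letter)
  3. 't' (letter)
  4. 't' (letter)
  5. 'e' (letter)
  6. 'n' (letter)
Units from scan: 6
Sound units = 6 units


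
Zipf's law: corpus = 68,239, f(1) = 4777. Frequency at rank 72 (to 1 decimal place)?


Zipf's law: f(r) = f(1) / r
f(1) = 4777
f(72) = 4777 / 72
= 66.3 occurrences


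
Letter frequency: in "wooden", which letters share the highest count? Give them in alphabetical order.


Word: "wooden"
Letter counts:
  'd': 1
  'e': 1
  'n': 1
  'o': 2
  'w': 1
Maximum count = 2
Most frequent = 'o' (2 times each)


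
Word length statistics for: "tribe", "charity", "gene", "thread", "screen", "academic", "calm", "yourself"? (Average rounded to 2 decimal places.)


Lengths: "tribe"=5, "charity"=7, "gene"=4, "thread"=6, "screen"=6, "academic"=8, "calm"=4, "yourself"=8
Sum = 48, Count = 8
Average = 48/8 = 6.00
= avg=6.00, min=4, max=8


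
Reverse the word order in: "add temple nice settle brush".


Original: "add temple nice settle brush"
Words (1..n): add | temple | nice | settle | brush
Reversed (n..1): brush | settle | nice | temple | add
Result = "brush settle nice temple add"


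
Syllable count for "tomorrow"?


Word: "tomorrow"
Syllable breakdown: to · mor · row
Counting: 3 parts
= 3 syllables


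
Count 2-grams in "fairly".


Word: "fairly" (length 6)
Number of 2-grams = length - 2 + 1 = 6 - 2 + 1
= 5


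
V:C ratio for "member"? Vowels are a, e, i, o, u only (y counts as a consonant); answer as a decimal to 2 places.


Word: "member"
Vowels (a,e,i,o,u): 2
Consonants: 4
Ratio = 2/4
= 0.50


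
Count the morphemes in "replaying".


Word: "replaying"
Morphemes: re- | play | -ing
Each morpheme carries meaning
= 3 morphemes


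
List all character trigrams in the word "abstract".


Word: "abstract" (length 8)
Number of trigrams = 8 - 3 + 1 = 6
  Position 0: "abs"
  Position 1: "bst"
  Position 2: "str"
  Position 3: "tra"
  Position 4: "rac"
  Position 5: "act"
Trigrams = "abs", "bst", "str", "tra", "rac", "act"


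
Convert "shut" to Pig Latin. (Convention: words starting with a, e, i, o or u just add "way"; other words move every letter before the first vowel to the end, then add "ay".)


Word: "shut"
Starts with consonant(s) → move to end, add 'ay'
Consonant cluster: "sh"
Pig Latin = "utshay"


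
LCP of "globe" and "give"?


Word 1: "globe"
Word 2: "give"
Comparing from start:
  Pos 0: 'g' == 'g'
  Pos 1: 'l' != 'i' (stop)
LCP = "g" (length 1)


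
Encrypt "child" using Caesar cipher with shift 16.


Word: "child"
Shift: 16
Each letter → (letter + shift) mod 26:
  'c' (2) + 16 = 18 → 's'
  'h' (7) + 16 = 23 → 'x'
  'i' (8) + 16 = 24 → 'y'
  'l' (11) + 16 = 1 → 'b'
  'd' (3) + 16 = 19 → 't'
Result = "sxybt"


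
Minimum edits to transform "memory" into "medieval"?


Word 1: "memory" (length 6)
Word 2: "medieval" (length 8)
One optimal edit sequence (insert/delete/substitute each cost 1):
  1. keep 'm'
  2. keep 'e'
  3. insert 'd'  (+1)
  4. insert 'i'  (+1)
  5. substitute 'm' -> 'e'  (+1)
  6. substitute 'o' -> 'v'  (+1)
  7. substitute 'r' -> 'a'  (+1)
  8. substitute 'y' -> 'l'  (+1)
Total edit operations: 6
Edit distance = 6


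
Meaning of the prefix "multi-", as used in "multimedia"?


Prefix: multi-
As in: multimedia -> multi- + media
Meaning = many


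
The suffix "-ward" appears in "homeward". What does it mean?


Suffix: -ward
Example: homeward (home + -ward)
Meaning = in the direction of


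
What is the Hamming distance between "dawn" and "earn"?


Comparing character by character (same length = 4):
  Pos 0: 'd' vs 'e' !=
  Pos 1: 'a' vs 'a' =
  Pos 2: 'w' vs 'r' !=
  Pos 3: 'n' vs 'n' =
Hamming distance = 2


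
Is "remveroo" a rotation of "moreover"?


Word: "moreover", Candidate: "remveroo"
Method: check if candidate is substring of word+word
"moreovermoreover" contains "remveroo"? No
Is rotation = No


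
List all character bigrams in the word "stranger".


Word: "stranger" (length 8)
Number of bigrams = 8 - 2 + 1 = 7
  Position 0: "st"
  Position 1: "tr"
  Position 2: "ra"
  Position 3: "an"
  Position 4: "ng"
  Position 5: "ge"
  Position 6: "er"
Bigrams = "st", "tr", "ra", "an", "ng", "ge", "er"


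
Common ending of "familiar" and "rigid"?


Word 1: "familiar"
Word 2: "rigid"
Comparing from end:
  Pos -1: 'r' != 'd' (stop)
LCS = "" (length 0)
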